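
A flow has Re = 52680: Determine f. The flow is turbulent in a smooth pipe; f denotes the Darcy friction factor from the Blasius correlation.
Formula: f = \frac{0.316}{Re^{0.25}}
f = 0.316/52680^0.25 = 0.02086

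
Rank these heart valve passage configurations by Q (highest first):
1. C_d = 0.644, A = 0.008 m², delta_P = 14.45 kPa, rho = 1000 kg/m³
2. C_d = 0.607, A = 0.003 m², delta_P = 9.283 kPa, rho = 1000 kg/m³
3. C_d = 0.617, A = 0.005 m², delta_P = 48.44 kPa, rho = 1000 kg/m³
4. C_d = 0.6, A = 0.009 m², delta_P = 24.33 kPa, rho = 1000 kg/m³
Case 1: Q = 27.7 L/s
Case 2: Q = 7.846 L/s
Case 3: Q = 30.36 L/s
Case 4: Q = 37.67 L/s
Ranking (highest first): 4, 3, 1, 2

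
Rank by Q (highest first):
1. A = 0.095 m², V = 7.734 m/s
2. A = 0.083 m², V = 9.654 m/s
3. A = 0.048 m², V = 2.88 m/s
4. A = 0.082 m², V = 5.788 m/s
Case 1: Q = 734.7 L/s
Case 2: Q = 801.3 L/s
Case 3: Q = 138.2 L/s
Case 4: Q = 474.6 L/s
Ranking (highest first): 2, 1, 4, 3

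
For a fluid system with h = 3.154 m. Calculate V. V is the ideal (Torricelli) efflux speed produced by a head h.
Formula: V = \sqrt{2 g h}
V = √(2·9.81·3.154) = 7.866 m/s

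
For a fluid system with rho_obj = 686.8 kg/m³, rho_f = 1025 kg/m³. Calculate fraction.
Formula: f_{sub} = \frac{\rho_{obj}}{\rho_f}
fraction = 686.8/1025 = 0.67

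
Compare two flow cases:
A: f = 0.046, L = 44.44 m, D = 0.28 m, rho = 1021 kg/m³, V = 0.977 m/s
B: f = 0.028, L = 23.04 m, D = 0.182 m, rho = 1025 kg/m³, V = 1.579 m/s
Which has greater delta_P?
delta_P(A) = 3.558 kPa, delta_P(B) = 4.529 kPa. Answer: B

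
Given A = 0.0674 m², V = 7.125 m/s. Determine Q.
Formula: Q = A V
Q = 0.0674·7.125·1000 = 480.2 L/s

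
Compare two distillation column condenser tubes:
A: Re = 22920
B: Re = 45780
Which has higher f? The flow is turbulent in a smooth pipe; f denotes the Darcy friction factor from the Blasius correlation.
f(A) = 0.02568, f(B) = 0.0216. Answer: A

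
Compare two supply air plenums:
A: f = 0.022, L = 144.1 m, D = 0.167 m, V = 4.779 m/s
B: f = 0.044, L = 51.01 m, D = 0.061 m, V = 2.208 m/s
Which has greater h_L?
h_L(A) = 22.1 m, h_L(B) = 9.143 m. Answer: A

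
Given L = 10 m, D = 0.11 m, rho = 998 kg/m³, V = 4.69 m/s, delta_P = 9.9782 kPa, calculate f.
Formula: \Delta P = f \frac{L}{D} \frac{\rho V^2}{2}
Substituting knowns: 9.9782 = f·(10/0.11)·0.5·998·4.69²/1000
Solving for f: f = (9.9782·1000)/((10/0.11)·0.5·998·4.69²) = 0.01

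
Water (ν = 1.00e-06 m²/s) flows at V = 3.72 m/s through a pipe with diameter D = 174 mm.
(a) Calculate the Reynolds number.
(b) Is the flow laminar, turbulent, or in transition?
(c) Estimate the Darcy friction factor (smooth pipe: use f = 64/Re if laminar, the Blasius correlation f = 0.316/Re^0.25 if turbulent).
(a) Re = V·D/ν = 3.72·0.174/1.00e-06 = 647280
(b) Flow regime: turbulent (Re > 4000)
(c) Friction factor: f = 0.316/Re^0.25 = 0.316/647280^0.25 = 0.01114 (Blasius is strictly valid for Re ≲ 1e5; used here as the smooth-pipe estimate the problem specifies)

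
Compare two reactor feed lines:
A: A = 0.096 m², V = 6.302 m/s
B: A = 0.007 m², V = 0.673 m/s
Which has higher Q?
Q(A) = 605 L/s, Q(B) = 4.711 L/s. Answer: A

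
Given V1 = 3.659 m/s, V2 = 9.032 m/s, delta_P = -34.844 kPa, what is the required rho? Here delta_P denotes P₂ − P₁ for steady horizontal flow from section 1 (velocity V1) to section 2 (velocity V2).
Formula: \Delta P = \frac{1}{2} \rho (V_1^2 - V_2^2)
Substituting knowns: -34.844 = 0.5·rho·(3.659² − 9.032²)/1000
Solving for rho: rho = 2·(-34.844·1000)/(3.659² − 9.032²) = 1022 kg/m³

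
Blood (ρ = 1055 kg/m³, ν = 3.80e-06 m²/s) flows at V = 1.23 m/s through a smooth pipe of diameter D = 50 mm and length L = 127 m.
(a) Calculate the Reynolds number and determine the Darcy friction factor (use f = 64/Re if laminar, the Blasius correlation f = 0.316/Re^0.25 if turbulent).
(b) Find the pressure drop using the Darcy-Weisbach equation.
(a) Re = V·D/ν = 1.23·0.05/3.80e-06 = 16184 → turbulent (Re > 4000); f = 0.316/Re^0.25 = 0.316/16184^0.25 = 0.028017
(b) Darcy-Weisbach: ΔP = f·(L/D)·½ρV²/1000 = 0.028017·(127/0.050)·½·1055·1.23²/1000 = 56.79 kPa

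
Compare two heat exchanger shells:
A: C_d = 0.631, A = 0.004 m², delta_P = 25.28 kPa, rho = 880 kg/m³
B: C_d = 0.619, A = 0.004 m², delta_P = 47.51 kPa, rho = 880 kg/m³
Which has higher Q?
Q(A) = 19.13 L/s, Q(B) = 25.73 L/s. Answer: B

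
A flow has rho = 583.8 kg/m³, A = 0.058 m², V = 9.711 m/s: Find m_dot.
Formula: \dot{m} = \rho A V
m_dot = 583.8·0.058·9.711 = 328.8 kg/s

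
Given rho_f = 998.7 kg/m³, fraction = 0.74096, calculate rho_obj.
Formula: f_{sub} = \frac{\rho_{obj}}{\rho_f}
Substituting knowns: 0.74096 = rho_obj/998.7
Solving for rho_obj: rho_obj = 0.74096·998.7 = 740 kg/m³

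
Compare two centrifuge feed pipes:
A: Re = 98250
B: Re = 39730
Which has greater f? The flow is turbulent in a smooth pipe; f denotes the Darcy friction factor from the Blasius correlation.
f(A) = 0.01785, f(B) = 0.02238. Answer: B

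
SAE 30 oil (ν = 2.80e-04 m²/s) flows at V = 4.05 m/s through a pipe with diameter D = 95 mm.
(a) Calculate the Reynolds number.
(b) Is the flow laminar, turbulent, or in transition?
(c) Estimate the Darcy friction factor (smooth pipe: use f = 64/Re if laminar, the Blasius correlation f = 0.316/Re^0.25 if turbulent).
(a) Re = V·D/ν = 4.05·0.095/2.80e-04 = 1374.1
(b) Flow regime: laminar (Re < 2300)
(c) Friction factor: f = 64/Re = 64/1374.1 = 0.04658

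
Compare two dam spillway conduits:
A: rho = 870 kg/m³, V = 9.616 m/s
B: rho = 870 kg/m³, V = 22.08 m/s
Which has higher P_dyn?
P_dyn(A) = 40.22 kPa, P_dyn(B) = 212.1 kPa. Answer: B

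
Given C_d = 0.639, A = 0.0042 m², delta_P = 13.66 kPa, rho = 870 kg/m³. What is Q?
Formula: Q = C_d A \sqrt{\frac{2 \Delta P}{\rho}}
Q = 0.639·0.0042·√(2·(13.66·1000)/870)·1000 = 15.04 L/s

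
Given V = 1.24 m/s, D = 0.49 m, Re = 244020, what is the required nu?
Formula: Re = \frac{V D}{\nu}
Substituting knowns: 244020 = 1.24·0.49/nu
Solving for nu: nu = 1.24·0.49/244020 = 2.490e-06 m²/s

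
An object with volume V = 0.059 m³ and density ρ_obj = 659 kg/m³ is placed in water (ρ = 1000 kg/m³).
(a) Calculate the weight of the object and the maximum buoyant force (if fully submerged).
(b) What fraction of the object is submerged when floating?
(a) W=rho_obj*g*V=659*9.81*0.059=381.4 N; F_B(max)=rho*g*V=1000*9.81*0.059=578.8 N
(b) Floating fraction=rho_obj/rho=659/1000=0.659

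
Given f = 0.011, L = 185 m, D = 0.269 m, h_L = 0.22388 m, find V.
Formula: h_L = f \frac{L}{D} \frac{V^2}{2g}
Substituting knowns: 0.22388 = 0.011·(185/0.269)·V²/(2·9.81)
Solving for V: V = √(0.22388·2·9.81/(0.011·(185/0.269))) = 0.762 m/s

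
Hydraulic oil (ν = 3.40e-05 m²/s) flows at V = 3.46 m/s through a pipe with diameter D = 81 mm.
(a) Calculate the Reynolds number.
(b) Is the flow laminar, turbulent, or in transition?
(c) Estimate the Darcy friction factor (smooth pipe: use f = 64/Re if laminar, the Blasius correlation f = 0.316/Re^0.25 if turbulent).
(a) Re = V·D/ν = 3.46·0.081/3.40e-05 = 8242.9
(b) Flow regime: turbulent (Re > 4000)
(c) Friction factor: f = 0.316/Re^0.25 = 0.316/8242.9^0.25 = 0.03316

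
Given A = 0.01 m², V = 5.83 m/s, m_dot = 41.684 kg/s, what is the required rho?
Formula: \dot{m} = \rho A V
Substituting knowns: 41.684 = rho·0.01·5.83
Solving for rho: rho = 41.684/(0.01·5.83) = 715 kg/m³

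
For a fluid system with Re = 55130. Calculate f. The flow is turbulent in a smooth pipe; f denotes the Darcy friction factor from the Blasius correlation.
Formula: f = \frac{0.316}{Re^{0.25}}
f = 0.316/55130^0.25 = 0.02062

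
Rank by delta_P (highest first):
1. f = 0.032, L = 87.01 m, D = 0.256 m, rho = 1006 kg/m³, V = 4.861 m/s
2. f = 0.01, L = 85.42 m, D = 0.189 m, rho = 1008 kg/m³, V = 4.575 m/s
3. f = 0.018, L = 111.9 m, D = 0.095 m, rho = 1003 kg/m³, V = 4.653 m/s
Case 1: delta_P = 129.3 kPa
Case 2: delta_P = 47.68 kPa
Case 3: delta_P = 230.2 kPa
Ranking (highest first): 3, 1, 2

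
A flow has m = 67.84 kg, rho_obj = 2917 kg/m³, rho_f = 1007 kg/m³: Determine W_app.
Formula: W_{app} = mg\left(1 - \frac{\rho_f}{\rho_{obj}}\right)
W_app = 67.84·9.81·(1 − 1007/2917) = 435.8 N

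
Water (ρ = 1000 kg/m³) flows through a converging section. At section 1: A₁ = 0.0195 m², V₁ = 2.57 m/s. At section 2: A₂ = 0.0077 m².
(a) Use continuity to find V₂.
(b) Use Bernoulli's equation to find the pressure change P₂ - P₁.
(a) Continuity: A₁V₁=A₂V₂ -> V₂=A₁V₁/A₂=0.0195*2.57/0.0077=6.51 m/s
(b) Bernoulli: P₂-P₁=0.5*rho*(V₁^2-V₂^2)/1000=0.5*1000*(2.57^2-6.51^2)/1000=-17.89 kPa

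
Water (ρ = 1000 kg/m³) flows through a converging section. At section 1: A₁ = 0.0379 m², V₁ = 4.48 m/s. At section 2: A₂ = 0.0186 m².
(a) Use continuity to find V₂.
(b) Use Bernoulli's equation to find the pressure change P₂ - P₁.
(a) Continuity: A₁V₁=A₂V₂ -> V₂=A₁V₁/A₂=0.0379*4.48/0.0186=9.13 m/s
(b) Bernoulli: P₂-P₁=0.5*rho*(V₁^2-V₂^2)/1000=0.5*1000*(4.48^2-9.13^2)/1000=-31.64 kPa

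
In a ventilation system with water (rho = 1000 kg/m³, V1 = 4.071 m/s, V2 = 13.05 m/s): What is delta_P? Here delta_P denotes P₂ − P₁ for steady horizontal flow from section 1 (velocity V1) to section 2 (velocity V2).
Formula: \Delta P = \frac{1}{2} \rho (V_1^2 - V_2^2)
delta_P = 0.5·1000·(4.071² − 13.05²)/1000 = -76.86 kPa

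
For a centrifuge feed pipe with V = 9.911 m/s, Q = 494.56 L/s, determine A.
Formula: Q = A V
Substituting knowns: 494.56 = A·9.911·1000
Solving for A: A = (494.56/1000)/9.911 = 0.0499 m²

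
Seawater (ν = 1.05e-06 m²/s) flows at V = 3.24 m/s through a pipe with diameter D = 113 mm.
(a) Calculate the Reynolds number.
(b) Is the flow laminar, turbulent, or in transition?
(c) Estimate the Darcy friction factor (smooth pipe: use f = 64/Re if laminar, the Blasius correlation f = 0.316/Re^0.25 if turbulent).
(a) Re = V·D/ν = 3.24·0.113/1.05e-06 = 348690
(b) Flow regime: turbulent (Re > 4000)
(c) Friction factor: f = 0.316/Re^0.25 = 0.316/348690^0.25 = 0.013 (Blasius is strictly valid for Re ≲ 1e5; used here as the smooth-pipe estimate the problem specifies)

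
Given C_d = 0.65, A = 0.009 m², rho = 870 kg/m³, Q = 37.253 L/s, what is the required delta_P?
Formula: Q = C_d A \sqrt{\frac{2 \Delta P}{\rho}}
Substituting knowns: 37.253 = 0.65·0.009·√(2·(delta_P·1000)/870)·1000
Solving for delta_P: delta_P = ((37.253/1000)/(0.65·0.009))²·870/2/1000 = 17.64 kPa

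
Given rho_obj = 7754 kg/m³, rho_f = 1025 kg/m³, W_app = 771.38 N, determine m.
Formula: W_{app} = mg\left(1 - \frac{\rho_f}{\rho_{obj}}\right)
Substituting knowns: 771.38 = m·9.81·(1 − 1025/7754)
Solving for m: m = 771.38/(9.81·(1 − 1025/7754)) = 90.61 kg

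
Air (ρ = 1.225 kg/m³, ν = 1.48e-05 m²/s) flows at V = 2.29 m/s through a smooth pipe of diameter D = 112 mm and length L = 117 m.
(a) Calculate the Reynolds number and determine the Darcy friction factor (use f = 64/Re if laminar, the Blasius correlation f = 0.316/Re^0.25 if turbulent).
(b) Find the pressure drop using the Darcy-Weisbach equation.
(a) Re = V·D/ν = 2.29·0.112/1.48e-05 = 17330 → turbulent (Re > 4000); f = 0.316/Re^0.25 = 0.316/17330^0.25 = 0.027541
(b) Darcy-Weisbach: ΔP = f·(L/D)·½ρV²/1000 = 0.027541·(117/0.112)·½·1.225·2.29²/1000 = 0.09241 kPa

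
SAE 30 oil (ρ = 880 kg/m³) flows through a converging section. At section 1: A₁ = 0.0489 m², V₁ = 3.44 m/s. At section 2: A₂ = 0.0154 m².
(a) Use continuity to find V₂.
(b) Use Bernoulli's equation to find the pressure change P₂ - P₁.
(a) Continuity: A₁V₁=A₂V₂ -> V₂=A₁V₁/A₂=0.0489*3.44/0.0154=10.92 m/s
(b) Bernoulli: P₂-P₁=0.5*rho*(V₁^2-V₂^2)/1000=0.5*880*(3.44^2-10.92^2)/1000=-47.26 kPa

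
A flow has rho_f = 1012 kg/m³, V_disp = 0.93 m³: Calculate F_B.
Formula: F_B = \rho_f g V_{disp}
F_B = 1012·9.81·0.93 = 9233 N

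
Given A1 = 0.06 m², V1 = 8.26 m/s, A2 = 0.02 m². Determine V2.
Formula: V_2 = \frac{A_1 V_1}{A_2}
V2 = 0.06·8.26/0.02 = 24.78 m/s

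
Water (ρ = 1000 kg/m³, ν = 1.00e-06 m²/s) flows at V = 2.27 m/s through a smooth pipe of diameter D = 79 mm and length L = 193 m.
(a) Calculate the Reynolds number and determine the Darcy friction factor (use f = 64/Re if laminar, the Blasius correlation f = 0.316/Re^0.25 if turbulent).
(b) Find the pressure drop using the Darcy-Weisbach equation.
(a) Re = V·D/ν = 2.27·0.079/1.00e-06 = 179330 → turbulent (Re > 4000); f = 0.316/Re^0.25 = 0.316/179330^0.25 = 0.015356 (Blasius is strictly valid for Re ≲ 1e5; used here as the smooth-pipe estimate the problem specifies)
(b) Darcy-Weisbach: ΔP = f·(L/D)·½ρV²/1000 = 0.015356·(193/0.079)·½·1000·2.27²/1000 = 96.66 kPa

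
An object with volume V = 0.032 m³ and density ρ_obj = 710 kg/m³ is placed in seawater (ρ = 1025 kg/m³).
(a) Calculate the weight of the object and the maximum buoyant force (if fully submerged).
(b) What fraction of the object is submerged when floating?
(a) W=rho_obj*g*V=710*9.81*0.032=222.9 N; F_B(max)=rho*g*V=1025*9.81*0.032=321.8 N
(b) Floating fraction=rho_obj/rho=710/1025=0.693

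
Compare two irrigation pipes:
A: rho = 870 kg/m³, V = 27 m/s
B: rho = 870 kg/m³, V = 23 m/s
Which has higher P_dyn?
P_dyn(A) = 317.1 kPa, P_dyn(B) = 230.1 kPa. Answer: A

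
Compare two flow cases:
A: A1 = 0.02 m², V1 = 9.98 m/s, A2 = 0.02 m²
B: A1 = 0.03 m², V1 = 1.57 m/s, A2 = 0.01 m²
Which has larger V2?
V2(A) = 9.98 m/s, V2(B) = 4.71 m/s. Answer: A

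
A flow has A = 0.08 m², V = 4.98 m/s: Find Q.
Formula: Q = A V
Q = 0.08·4.98·1000 = 398.4 L/s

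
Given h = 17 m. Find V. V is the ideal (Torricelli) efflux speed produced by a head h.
Formula: V = \sqrt{2 g h}
V = √(2·9.81·17) = 18.26 m/s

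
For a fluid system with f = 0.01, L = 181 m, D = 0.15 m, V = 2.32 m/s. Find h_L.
Formula: h_L = f \frac{L}{D} \frac{V^2}{2g}
h_L = 0.01·(181/0.15)·2.32²/(2·9.81) = 3.31 m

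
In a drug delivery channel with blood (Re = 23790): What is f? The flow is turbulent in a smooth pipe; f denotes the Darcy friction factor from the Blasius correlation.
Formula: f = \frac{0.316}{Re^{0.25}}
f = 0.316/23790^0.25 = 0.02544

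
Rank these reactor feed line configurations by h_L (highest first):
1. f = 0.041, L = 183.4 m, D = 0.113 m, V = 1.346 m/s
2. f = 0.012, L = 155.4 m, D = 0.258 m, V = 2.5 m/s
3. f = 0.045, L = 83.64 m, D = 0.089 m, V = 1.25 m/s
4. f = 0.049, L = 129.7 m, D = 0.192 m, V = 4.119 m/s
Case 1: h_L = 6.145 m
Case 2: h_L = 2.302 m
Case 3: h_L = 3.368 m
Case 4: h_L = 28.62 m
Ranking (highest first): 4, 1, 3, 2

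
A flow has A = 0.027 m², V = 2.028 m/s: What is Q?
Formula: Q = A V
Q = 0.027·2.028·1000 = 54.76 L/s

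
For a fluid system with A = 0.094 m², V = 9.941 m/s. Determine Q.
Formula: Q = A V
Q = 0.094·9.941·1000 = 934.5 L/s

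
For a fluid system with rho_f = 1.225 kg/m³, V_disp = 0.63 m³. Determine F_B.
Formula: F_B = \rho_f g V_{disp}
F_B = 1.225·9.81·0.63 = 7.571 N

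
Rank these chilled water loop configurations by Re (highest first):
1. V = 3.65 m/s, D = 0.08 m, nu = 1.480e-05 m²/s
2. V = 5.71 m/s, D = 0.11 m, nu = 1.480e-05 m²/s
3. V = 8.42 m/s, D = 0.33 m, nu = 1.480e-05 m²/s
Case 1: Re = 19730
Case 2: Re = 42439
Case 3: Re = 187743
Ranking (highest first): 3, 2, 1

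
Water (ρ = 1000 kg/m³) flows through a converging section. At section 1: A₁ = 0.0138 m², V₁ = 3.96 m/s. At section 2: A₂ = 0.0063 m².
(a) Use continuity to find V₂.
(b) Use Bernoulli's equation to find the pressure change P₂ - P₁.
(a) Continuity: A₁V₁=A₂V₂ -> V₂=A₁V₁/A₂=0.0138*3.96/0.0063=8.67 m/s
(b) Bernoulli: P₂-P₁=0.5*rho*(V₁^2-V₂^2)/1000=0.5*1000*(3.96^2-8.67^2)/1000=-29.74 kPa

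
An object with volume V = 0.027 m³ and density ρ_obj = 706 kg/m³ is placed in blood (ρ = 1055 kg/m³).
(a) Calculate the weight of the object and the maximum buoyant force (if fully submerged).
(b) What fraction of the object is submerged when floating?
(a) W=rho_obj*g*V=706*9.81*0.027=187.0 N; F_B(max)=rho*g*V=1055*9.81*0.027=279.4 N
(b) Floating fraction=rho_obj/rho=706/1055=0.669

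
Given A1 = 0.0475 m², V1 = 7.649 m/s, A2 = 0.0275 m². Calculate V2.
Formula: V_2 = \frac{A_1 V_1}{A_2}
V2 = 0.0475·7.649/0.0275 = 13.21 m/s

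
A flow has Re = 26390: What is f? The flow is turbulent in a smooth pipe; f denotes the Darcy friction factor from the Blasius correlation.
Formula: f = \frac{0.316}{Re^{0.25}}
f = 0.316/26390^0.25 = 0.02479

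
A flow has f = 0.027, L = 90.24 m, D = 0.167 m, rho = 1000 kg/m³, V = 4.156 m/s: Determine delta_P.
Formula: \Delta P = f \frac{L}{D} \frac{\rho V^2}{2}
delta_P = 0.027·(90.24/0.167)·0.5·1000·4.156²/1000 = 126 kPa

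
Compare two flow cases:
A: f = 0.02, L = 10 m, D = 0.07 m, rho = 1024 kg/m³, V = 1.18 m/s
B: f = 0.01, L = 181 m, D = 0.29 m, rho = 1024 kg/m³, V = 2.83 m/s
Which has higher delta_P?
delta_P(A) = 2.037 kPa, delta_P(B) = 25.59 kPa. Answer: B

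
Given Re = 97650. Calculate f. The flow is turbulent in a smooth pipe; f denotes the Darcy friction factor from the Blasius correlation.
Formula: f = \frac{0.316}{Re^{0.25}}
f = 0.316/97650^0.25 = 0.01788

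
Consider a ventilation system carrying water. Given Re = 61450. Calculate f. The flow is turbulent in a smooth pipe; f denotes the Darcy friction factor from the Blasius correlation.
Formula: f = \frac{0.316}{Re^{0.25}}
f = 0.316/61450^0.25 = 0.02007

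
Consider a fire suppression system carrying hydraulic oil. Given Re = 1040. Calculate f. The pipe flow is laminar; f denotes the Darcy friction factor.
Formula: f = \frac{64}{Re}
f = 64/1040 = 0.06154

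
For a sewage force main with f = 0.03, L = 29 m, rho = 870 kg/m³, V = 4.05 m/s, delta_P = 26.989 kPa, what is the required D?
Formula: \Delta P = f \frac{L}{D} \frac{\rho V^2}{2}
Substituting knowns: 26.989 = 0.03·(29/D)·0.5·870·4.05²/1000
Solving for D: D = 0.03·29·0.5·870·4.05²/(26.989·1000) = 0.23 m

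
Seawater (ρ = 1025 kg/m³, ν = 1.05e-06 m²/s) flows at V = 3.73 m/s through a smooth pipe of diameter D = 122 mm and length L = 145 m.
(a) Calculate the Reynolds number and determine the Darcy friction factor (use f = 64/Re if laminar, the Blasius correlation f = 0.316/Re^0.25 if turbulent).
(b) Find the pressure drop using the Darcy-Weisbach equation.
(a) Re = V·D/ν = 3.73·0.122/1.05e-06 = 433390 → turbulent (Re > 4000); f = 0.316/Re^0.25 = 0.316/433390^0.25 = 0.012316 (Blasius is strictly valid for Re ≲ 1e5; used here as the smooth-pipe estimate the problem specifies)
(b) Darcy-Weisbach: ΔP = f·(L/D)·½ρV²/1000 = 0.012316·(145/0.122)·½·1025·3.73²/1000 = 104.4 kPa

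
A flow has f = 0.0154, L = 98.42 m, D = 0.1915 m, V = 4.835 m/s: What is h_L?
Formula: h_L = f \frac{L}{D} \frac{V^2}{2g}
h_L = 0.0154·(98.42/0.1915)·4.835²/(2·9.81) = 9.43 m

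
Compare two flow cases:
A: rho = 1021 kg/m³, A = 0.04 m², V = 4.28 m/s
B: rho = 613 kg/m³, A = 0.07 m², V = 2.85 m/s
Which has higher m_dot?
m_dot(A) = 174.8 kg/s, m_dot(B) = 122.3 kg/s. Answer: A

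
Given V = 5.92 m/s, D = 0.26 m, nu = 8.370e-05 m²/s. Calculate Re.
Formula: Re = \frac{V D}{\nu}
Re = 5.92·0.26/8.370e-05 = 18389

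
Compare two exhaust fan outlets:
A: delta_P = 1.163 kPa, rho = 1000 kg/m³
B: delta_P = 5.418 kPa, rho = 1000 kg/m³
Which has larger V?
V(A) = 1.525 m/s, V(B) = 3.292 m/s. Answer: B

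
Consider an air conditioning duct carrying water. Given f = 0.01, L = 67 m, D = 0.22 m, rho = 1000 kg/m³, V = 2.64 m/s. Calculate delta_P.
Formula: \Delta P = f \frac{L}{D} \frac{\rho V^2}{2}
delta_P = 0.01·(67/0.22)·0.5·1000·2.64²/1000 = 10.61 kPa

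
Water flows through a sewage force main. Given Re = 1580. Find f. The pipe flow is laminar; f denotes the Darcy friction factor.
Formula: f = \frac{64}{Re}
f = 64/1580 = 0.04051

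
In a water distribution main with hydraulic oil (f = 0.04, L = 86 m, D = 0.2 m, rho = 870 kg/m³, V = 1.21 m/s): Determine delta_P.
Formula: \Delta P = f \frac{L}{D} \frac{\rho V^2}{2}
delta_P = 0.04·(86/0.2)·0.5·870·1.21²/1000 = 10.95 kPa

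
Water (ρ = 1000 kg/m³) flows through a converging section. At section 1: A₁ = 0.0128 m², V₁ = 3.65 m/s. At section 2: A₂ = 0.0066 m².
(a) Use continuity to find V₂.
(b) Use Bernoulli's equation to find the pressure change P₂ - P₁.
(a) Continuity: A₁V₁=A₂V₂ -> V₂=A₁V₁/A₂=0.0128*3.65/0.0066=7.08 m/s
(b) Bernoulli: P₂-P₁=0.5*rho*(V₁^2-V₂^2)/1000=0.5*1000*(3.65^2-7.08^2)/1000=-18.4 kPa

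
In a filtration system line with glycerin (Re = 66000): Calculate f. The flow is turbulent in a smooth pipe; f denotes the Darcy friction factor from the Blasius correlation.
Formula: f = \frac{0.316}{Re^{0.25}}
f = 0.316/66000^0.25 = 0.01972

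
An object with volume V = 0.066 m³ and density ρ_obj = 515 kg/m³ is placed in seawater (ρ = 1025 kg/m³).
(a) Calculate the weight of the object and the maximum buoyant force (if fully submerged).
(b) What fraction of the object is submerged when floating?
(a) W=rho_obj*g*V=515*9.81*0.066=333.4 N; F_B(max)=rho*g*V=1025*9.81*0.066=663.6 N
(b) Floating fraction=rho_obj/rho=515/1025=0.502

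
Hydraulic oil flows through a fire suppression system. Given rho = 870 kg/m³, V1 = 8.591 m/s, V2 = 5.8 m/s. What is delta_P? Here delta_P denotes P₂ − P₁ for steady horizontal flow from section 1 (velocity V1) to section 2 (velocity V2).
Formula: \Delta P = \frac{1}{2} \rho (V_1^2 - V_2^2)
delta_P = 0.5·870·(8.591² − 5.8²)/1000 = 17.47 kPa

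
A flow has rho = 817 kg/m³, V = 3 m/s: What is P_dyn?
Formula: P_{dyn} = \frac{1}{2} \rho V^2
P_dyn = 0.5·817·3²/1000 = 3.676 kPa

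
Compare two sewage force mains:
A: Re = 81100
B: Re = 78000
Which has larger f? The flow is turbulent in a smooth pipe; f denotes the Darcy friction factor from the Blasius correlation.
f(A) = 0.01873, f(B) = 0.01891. Answer: B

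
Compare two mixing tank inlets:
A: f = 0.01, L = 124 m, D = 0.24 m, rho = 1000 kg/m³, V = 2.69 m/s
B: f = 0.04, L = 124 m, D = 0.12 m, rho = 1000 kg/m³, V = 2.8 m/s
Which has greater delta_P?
delta_P(A) = 18.69 kPa, delta_P(B) = 162 kPa. Answer: B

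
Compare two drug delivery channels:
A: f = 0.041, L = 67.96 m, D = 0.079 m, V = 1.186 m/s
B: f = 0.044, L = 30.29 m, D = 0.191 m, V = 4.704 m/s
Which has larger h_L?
h_L(A) = 2.529 m, h_L(B) = 7.87 m. Answer: B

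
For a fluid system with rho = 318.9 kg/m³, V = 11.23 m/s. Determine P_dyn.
Formula: P_{dyn} = \frac{1}{2} \rho V^2
P_dyn = 0.5·318.9·11.23²/1000 = 20.11 kPa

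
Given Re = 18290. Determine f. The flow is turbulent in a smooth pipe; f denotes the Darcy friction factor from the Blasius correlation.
Formula: f = \frac{0.316}{Re^{0.25}}
f = 0.316/18290^0.25 = 0.02717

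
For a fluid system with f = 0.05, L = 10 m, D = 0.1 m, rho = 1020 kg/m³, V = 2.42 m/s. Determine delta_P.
Formula: \Delta P = f \frac{L}{D} \frac{\rho V^2}{2}
delta_P = 0.05·(10/0.1)·0.5·1020·2.42²/1000 = 14.93 kPa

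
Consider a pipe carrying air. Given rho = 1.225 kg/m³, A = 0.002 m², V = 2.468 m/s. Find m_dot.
Formula: \dot{m} = \rho A V
m_dot = 1.225·0.002·2.468 = 0.006047 kg/s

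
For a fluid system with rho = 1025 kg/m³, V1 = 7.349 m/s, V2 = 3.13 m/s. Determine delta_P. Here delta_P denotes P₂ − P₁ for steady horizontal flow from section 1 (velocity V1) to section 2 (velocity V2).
Formula: \Delta P = \frac{1}{2} \rho (V_1^2 - V_2^2)
delta_P = 0.5·1025·(7.349² − 3.13²)/1000 = 22.66 kPa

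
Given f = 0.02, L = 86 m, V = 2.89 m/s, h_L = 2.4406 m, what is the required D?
Formula: h_L = f \frac{L}{D} \frac{V^2}{2g}
Substituting knowns: 2.4406 = 0.02·(86/D)·2.89²/(2·9.81)
Solving for D: D = 0.02·86·2.89²/(2·9.81·2.4406) = 0.3 m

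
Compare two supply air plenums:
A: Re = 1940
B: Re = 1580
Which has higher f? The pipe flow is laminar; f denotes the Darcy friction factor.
f(A) = 0.03299, f(B) = 0.04051. Answer: B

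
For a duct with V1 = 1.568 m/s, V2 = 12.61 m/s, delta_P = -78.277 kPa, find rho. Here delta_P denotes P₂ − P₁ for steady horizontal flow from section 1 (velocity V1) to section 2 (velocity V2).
Formula: \Delta P = \frac{1}{2} \rho (V_1^2 - V_2^2)
Substituting knowns: -78.277 = 0.5·rho·(1.568² − 12.61²)/1000
Solving for rho: rho = 2·(-78.277·1000)/(1.568² − 12.61²) = 1000 kg/m³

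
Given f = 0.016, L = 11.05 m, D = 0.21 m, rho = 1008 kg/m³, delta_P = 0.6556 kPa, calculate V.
Formula: \Delta P = f \frac{L}{D} \frac{\rho V^2}{2}
Substituting knowns: 0.6556 = 0.016·(11.05/0.21)·0.5·1008·V²/1000
Solving for V: V = √((0.6556·1000)/(0.016·(11.05/0.21)·0.5·1008)) = 1.243 m/s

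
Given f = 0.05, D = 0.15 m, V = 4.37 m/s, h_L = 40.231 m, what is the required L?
Formula: h_L = f \frac{L}{D} \frac{V^2}{2g}
Substituting knowns: 40.231 = 0.05·(L/0.15)·4.37²/(2·9.81)
Solving for L: L = 40.231·2·9.81·0.15/(0.05·4.37²) = 124 m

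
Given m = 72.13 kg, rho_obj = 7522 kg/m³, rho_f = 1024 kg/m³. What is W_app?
Formula: W_{app} = mg\left(1 - \frac{\rho_f}{\rho_{obj}}\right)
W_app = 72.13·9.81·(1 − 1024/7522) = 611.3 N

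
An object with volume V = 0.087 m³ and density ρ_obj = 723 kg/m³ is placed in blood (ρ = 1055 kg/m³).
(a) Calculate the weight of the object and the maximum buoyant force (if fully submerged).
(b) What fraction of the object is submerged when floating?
(a) W=rho_obj*g*V=723*9.81*0.087=617.1 N; F_B(max)=rho*g*V=1055*9.81*0.087=900.4 N
(b) Floating fraction=rho_obj/rho=723/1055=0.685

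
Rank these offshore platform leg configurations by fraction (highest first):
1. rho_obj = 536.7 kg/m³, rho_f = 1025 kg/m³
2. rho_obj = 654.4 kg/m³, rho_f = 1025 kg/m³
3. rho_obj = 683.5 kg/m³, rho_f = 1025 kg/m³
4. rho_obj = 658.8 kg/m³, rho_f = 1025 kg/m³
Case 1: fraction = 0.5236
Case 2: fraction = 0.6384
Case 3: fraction = 0.6668
Case 4: fraction = 0.6427
Ranking (highest first): 3, 4, 2, 1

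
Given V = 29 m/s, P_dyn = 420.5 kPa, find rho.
Formula: P_{dyn} = \frac{1}{2} \rho V^2
Substituting knowns: 420.5 = 0.5·rho·29²/1000
Solving for rho: rho = 2·(420.5·1000)/29² = 1000 kg/m³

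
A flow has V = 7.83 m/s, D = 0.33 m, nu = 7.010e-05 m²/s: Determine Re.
Formula: Re = \frac{V D}{\nu}
Re = 7.83·0.33/7.010e-05 = 36860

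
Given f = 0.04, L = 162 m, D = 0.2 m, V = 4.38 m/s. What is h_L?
Formula: h_L = f \frac{L}{D} \frac{V^2}{2g}
h_L = 0.04·(162/0.2)·4.38²/(2·9.81) = 31.68 m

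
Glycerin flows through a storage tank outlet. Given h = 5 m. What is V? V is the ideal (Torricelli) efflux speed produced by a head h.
Formula: V = \sqrt{2 g h}
V = √(2·9.81·5) = 9.905 m/s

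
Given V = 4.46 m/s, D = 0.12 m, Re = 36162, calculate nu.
Formula: Re = \frac{V D}{\nu}
Substituting knowns: 36162 = 4.46·0.12/nu
Solving for nu: nu = 4.46·0.12/36162 = 1.480e-05 m²/s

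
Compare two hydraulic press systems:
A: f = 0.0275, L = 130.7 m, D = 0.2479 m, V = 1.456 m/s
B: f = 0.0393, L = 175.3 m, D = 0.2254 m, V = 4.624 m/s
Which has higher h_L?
h_L(A) = 1.567 m, h_L(B) = 33.31 m. Answer: B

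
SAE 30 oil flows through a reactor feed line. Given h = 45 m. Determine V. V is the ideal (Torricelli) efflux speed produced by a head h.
Formula: V = \sqrt{2 g h}
V = √(2·9.81·45) = 29.71 m/s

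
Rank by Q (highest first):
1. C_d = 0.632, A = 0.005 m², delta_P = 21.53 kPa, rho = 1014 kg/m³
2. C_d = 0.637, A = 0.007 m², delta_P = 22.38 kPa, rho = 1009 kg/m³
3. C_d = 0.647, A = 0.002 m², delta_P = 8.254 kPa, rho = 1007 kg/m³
Case 1: Q = 20.59 L/s
Case 2: Q = 29.7 L/s
Case 3: Q = 5.239 L/s
Ranking (highest first): 2, 1, 3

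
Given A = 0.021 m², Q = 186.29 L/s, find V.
Formula: Q = A V
Substituting knowns: 186.29 = 0.021·V·1000
Solving for V: V = (186.29/1000)/0.021 = 8.871 m/s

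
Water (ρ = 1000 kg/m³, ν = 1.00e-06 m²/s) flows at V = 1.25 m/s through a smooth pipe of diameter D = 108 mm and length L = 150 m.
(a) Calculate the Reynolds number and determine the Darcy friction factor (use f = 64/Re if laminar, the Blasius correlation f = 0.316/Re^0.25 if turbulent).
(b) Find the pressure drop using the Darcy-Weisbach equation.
(a) Re = V·D/ν = 1.25·0.108/1.00e-06 = 135000 → turbulent (Re > 4000); f = 0.316/Re^0.25 = 0.316/135000^0.25 = 0.016486 (Blasius is strictly valid for Re ≲ 1e5; used here as the smooth-pipe estimate the problem specifies)
(b) Darcy-Weisbach: ΔP = f·(L/D)·½ρV²/1000 = 0.016486·(150/0.108)·½·1000·1.25²/1000 = 17.89 kPa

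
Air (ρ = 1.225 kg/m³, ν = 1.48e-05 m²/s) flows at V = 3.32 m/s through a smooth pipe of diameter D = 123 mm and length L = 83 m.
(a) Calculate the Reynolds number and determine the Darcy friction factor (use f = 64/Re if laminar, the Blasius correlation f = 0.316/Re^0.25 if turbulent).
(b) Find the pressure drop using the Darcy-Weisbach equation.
(a) Re = V·D/ν = 3.32·0.123/1.48e-05 = 27592 → turbulent (Re > 4000); f = 0.316/Re^0.25 = 0.316/27592^0.25 = 0.024518
(b) Darcy-Weisbach: ΔP = f·(L/D)·½ρV²/1000 = 0.024518·(83/0.123)·½·1.225·3.32²/1000 = 0.1117 kPa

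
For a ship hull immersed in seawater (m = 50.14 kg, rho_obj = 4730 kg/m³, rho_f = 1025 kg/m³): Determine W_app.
Formula: W_{app} = mg\left(1 - \frac{\rho_f}{\rho_{obj}}\right)
W_app = 50.14·9.81·(1 − 1025/4730) = 385.3 N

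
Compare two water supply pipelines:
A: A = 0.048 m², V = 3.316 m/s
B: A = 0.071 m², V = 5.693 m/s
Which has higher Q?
Q(A) = 159.2 L/s, Q(B) = 404.2 L/s. Answer: B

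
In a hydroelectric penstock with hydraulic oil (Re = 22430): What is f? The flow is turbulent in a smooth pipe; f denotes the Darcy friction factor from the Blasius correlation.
Formula: f = \frac{0.316}{Re^{0.25}}
f = 0.316/22430^0.25 = 0.02582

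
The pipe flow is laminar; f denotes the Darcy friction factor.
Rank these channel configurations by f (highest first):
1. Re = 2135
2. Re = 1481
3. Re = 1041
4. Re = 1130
Case 1: f = 0.02998
Case 2: f = 0.04321
Case 3: f = 0.06148
Case 4: f = 0.05664
Ranking (highest first): 3, 4, 2, 1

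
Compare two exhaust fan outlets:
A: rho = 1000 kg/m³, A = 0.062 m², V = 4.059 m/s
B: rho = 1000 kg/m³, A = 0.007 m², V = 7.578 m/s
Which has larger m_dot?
m_dot(A) = 251.7 kg/s, m_dot(B) = 53.05 kg/s. Answer: A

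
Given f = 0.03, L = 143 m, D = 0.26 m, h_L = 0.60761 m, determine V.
Formula: h_L = f \frac{L}{D} \frac{V^2}{2g}
Substituting knowns: 0.60761 = 0.03·(143/0.26)·V²/(2·9.81)
Solving for V: V = √(0.60761·2·9.81/(0.03·(143/0.26))) = 0.85 m/s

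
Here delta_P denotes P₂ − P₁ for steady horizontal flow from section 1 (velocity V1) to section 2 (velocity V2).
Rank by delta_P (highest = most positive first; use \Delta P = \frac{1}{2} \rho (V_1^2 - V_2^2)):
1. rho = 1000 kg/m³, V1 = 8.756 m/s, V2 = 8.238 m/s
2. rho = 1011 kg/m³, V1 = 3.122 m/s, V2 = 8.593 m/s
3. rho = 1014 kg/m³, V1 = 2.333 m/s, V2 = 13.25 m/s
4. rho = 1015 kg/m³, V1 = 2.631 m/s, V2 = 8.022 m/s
Case 1: delta_P = 4.401 kPa
Case 2: delta_P = -32.4 kPa
Case 3: delta_P = -86.25 kPa
Case 4: delta_P = -29.15 kPa
Ranking (highest first): 1, 4, 2, 3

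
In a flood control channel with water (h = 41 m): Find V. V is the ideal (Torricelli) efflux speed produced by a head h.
Formula: V = \sqrt{2 g h}
V = √(2·9.81·41) = 28.36 m/s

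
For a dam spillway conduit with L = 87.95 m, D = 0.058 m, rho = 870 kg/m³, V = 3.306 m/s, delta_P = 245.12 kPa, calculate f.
Formula: \Delta P = f \frac{L}{D} \frac{\rho V^2}{2}
Substituting knowns: 245.12 = f·(87.95/0.058)·0.5·870·3.306²/1000
Solving for f: f = (245.12·1000)/((87.95/0.058)·0.5·870·3.306²) = 0.034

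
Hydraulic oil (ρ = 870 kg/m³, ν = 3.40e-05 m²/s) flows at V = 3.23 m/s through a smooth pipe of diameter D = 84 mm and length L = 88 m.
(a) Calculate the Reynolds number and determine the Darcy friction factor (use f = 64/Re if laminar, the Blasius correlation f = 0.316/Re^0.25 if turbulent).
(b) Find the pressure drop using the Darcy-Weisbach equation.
(a) Re = V·D/ν = 3.23·0.084/3.40e-05 = 7980 → turbulent (Re > 4000); f = 0.316/Re^0.25 = 0.316/7980^0.25 = 0.033434
(b) Darcy-Weisbach: ΔP = f·(L/D)·½ρV²/1000 = 0.033434·(88/0.084)·½·870·3.23²/1000 = 159 kPa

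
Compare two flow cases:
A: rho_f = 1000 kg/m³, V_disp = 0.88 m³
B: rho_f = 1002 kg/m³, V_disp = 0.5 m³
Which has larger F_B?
F_B(A) = 8633 N, F_B(B) = 4915 N. Answer: A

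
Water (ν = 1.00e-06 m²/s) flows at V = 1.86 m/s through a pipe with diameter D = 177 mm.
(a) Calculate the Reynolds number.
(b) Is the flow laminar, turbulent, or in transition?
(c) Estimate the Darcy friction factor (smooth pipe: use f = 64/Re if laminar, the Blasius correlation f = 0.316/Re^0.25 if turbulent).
(a) Re = V·D/ν = 1.86·0.177/1.00e-06 = 329220
(b) Flow regime: turbulent (Re > 4000)
(c) Friction factor: f = 0.316/Re^0.25 = 0.316/329220^0.25 = 0.01319 (Blasius is strictly valid for Re ≲ 1e5; used here as the smooth-pipe estimate the problem specifies)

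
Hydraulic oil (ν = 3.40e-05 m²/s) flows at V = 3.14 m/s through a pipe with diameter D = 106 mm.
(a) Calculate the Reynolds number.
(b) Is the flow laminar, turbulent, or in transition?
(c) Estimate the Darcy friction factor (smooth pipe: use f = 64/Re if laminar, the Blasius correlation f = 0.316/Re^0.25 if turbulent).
(a) Re = V·D/ν = 3.14·0.106/3.40e-05 = 9789.4
(b) Flow regime: turbulent (Re > 4000)
(c) Friction factor: f = 0.316/Re^0.25 = 0.316/9789.4^0.25 = 0.03177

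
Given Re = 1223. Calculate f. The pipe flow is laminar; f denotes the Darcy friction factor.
Formula: f = \frac{64}{Re}
f = 64/1223 = 0.05233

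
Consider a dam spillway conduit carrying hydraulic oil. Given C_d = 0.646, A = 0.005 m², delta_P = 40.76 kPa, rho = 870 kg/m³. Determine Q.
Formula: Q = C_d A \sqrt{\frac{2 \Delta P}{\rho}}
Q = 0.646·0.005·√(2·(40.76·1000)/870)·1000 = 31.27 L/s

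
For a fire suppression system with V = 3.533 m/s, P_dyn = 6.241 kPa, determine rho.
Formula: P_{dyn} = \frac{1}{2} \rho V^2
Substituting knowns: 6.241 = 0.5·rho·3.533²/1000
Solving for rho: rho = 2·(6.241·1000)/3.533² = 1000 kg/m³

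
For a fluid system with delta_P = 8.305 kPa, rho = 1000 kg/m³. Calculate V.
Formula: V = \sqrt{\frac{2 \Delta P}{\rho}}
V = √(2·(8.305·1000)/1000) = 4.076 m/s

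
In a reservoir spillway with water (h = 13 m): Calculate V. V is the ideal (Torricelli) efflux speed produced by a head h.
Formula: V = \sqrt{2 g h}
V = √(2·9.81·13) = 15.97 m/s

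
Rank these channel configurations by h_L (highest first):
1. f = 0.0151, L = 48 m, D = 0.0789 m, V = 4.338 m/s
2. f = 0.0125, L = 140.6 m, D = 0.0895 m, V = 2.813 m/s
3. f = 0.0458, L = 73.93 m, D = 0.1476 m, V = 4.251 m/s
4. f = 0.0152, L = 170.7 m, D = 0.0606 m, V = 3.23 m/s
Case 1: h_L = 8.811 m
Case 2: h_L = 7.92 m
Case 3: h_L = 21.13 m
Case 4: h_L = 22.77 m
Ranking (highest first): 4, 3, 1, 2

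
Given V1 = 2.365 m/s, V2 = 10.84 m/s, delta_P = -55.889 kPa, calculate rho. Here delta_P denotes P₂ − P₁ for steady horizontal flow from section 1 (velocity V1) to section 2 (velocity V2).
Formula: \Delta P = \frac{1}{2} \rho (V_1^2 - V_2^2)
Substituting knowns: -55.889 = 0.5·rho·(2.365² − 10.84²)/1000
Solving for rho: rho = 2·(-55.889·1000)/(2.365² − 10.84²) = 998.8 kg/m³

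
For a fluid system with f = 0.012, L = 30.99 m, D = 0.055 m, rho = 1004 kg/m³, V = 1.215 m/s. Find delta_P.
Formula: \Delta P = f \frac{L}{D} \frac{\rho V^2}{2}
delta_P = 0.012·(30.99/0.055)·0.5·1004·1.215²/1000 = 5.011 kPa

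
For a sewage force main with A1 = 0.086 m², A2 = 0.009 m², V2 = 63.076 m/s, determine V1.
Formula: V_2 = \frac{A_1 V_1}{A_2}
Substituting knowns: 63.076 = 0.086·V1/0.009
Solving for V1: V1 = 63.076·0.009/0.086 = 6.601 m/s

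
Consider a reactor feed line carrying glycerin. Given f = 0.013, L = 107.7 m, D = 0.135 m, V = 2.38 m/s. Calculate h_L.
Formula: h_L = f \frac{L}{D} \frac{V^2}{2g}
h_L = 0.013·(107.7/0.135)·2.38²/(2·9.81) = 2.994 m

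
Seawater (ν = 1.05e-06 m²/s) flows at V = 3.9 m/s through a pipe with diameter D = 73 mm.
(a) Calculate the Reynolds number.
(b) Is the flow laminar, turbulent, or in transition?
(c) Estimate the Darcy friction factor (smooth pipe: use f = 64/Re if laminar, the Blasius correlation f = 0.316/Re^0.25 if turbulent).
(a) Re = V·D/ν = 3.9·0.073/1.05e-06 = 271140
(b) Flow regime: turbulent (Re > 4000)
(c) Friction factor: f = 0.316/Re^0.25 = 0.316/271140^0.25 = 0.01385 (Blasius is strictly valid for Re ≲ 1e5; used here as the smooth-pipe estimate the problem specifies)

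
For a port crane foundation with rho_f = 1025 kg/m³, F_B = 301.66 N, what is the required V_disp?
Formula: F_B = \rho_f g V_{disp}
Substituting knowns: 301.66 = 1025·9.81·V_disp
Solving for V_disp: V_disp = 301.66/(1025·9.81) = 0.03 m³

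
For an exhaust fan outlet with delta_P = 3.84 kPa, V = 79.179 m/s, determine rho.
Formula: V = \sqrt{\frac{2 \Delta P}{\rho}}
Substituting knowns: 79.179 = √(2·(3.84·1000)/rho)
Solving for rho: rho = 2·(3.84·1000)/79.179² = 1.225 kg/m³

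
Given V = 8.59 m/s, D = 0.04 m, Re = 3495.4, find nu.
Formula: Re = \frac{V D}{\nu}
Substituting knowns: 3495.4 = 8.59·0.04/nu
Solving for nu: nu = 8.59·0.04/3495.4 = 9.830e-05 m²/s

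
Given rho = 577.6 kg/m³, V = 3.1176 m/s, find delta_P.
Formula: V = \sqrt{\frac{2 \Delta P}{\rho}}
Substituting knowns: 3.1176 = √(2·(delta_P·1000)/577.6)
Solving for delta_P: delta_P = 3.1176²·577.6/2/1000 = 2.807 kPa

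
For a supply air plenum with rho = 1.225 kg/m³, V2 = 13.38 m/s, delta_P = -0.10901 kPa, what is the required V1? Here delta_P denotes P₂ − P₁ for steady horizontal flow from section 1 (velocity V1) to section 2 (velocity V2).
Formula: \Delta P = \frac{1}{2} \rho (V_1^2 - V_2^2)
Substituting knowns: -0.10901 = 0.5·1.225·(V1² − 13.38²)/1000
Solving for V1: V1 = √(13.38² + 2·(-0.10901·1000)/1.225) = 1.024 m/s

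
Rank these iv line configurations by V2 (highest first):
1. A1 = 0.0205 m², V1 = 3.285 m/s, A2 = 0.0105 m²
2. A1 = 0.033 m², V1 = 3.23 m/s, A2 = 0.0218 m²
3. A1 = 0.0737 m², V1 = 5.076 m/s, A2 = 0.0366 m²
Case 1: V2 = 6.414 m/s
Case 2: V2 = 4.889 m/s
Case 3: V2 = 10.22 m/s
Ranking (highest first): 3, 1, 2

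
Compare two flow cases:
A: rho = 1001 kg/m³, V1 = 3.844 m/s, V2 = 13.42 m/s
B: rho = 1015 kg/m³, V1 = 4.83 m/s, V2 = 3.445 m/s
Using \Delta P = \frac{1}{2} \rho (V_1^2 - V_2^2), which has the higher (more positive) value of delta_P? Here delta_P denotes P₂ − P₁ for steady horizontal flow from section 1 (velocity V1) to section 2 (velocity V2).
delta_P(A) = -82.74 kPa, delta_P(B) = 5.816 kPa. Answer: B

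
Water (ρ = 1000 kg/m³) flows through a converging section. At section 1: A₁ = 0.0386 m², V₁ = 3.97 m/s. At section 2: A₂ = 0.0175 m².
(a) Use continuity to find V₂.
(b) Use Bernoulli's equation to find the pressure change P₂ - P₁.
(a) Continuity: A₁V₁=A₂V₂ -> V₂=A₁V₁/A₂=0.0386*3.97/0.0175=8.76 m/s
(b) Bernoulli: P₂-P₁=0.5*rho*(V₁^2-V₂^2)/1000=0.5*1000*(3.97^2-8.76^2)/1000=-30.49 kPa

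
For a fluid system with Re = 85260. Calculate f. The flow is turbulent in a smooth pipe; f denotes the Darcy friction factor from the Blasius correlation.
Formula: f = \frac{0.316}{Re^{0.25}}
f = 0.316/85260^0.25 = 0.01849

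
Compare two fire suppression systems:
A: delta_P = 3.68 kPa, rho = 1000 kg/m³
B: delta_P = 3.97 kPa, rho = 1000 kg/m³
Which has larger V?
V(A) = 2.713 m/s, V(B) = 2.818 m/s. Answer: B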